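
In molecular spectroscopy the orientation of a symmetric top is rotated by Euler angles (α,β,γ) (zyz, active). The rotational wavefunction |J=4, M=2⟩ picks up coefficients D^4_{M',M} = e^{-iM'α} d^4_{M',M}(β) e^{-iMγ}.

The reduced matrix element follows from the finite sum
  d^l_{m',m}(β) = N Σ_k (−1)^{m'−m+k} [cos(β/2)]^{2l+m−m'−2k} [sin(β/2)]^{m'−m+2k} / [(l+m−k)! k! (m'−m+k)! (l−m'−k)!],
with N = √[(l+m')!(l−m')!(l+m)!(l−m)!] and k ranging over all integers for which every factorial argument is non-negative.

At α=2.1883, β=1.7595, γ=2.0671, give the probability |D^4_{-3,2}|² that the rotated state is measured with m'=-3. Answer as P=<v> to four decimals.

P=0.1639

First d^4_{-3,2}(β=1.7595), then the phase factors e^{-i(-3)α} and e^{-i(2)γ}:
c=cos(1.759500/2)=0.637344, s=sin(1.759500/2)=0.770580; N=√[1·5040·720·2]=2693.993318
The bounds max(0,m−m')=5 and min(l+m,l−m')=6 give 2 terms
  k=5: (−1)^0·2693.9933/(240)·0.6373^3·0.7706^5 = +0.789576
  k=6: (−1)^1·2693.9933/(720)·0.6373^1·0.7706^7 = -0.384734
d^4_{-3,2}(1.7595) = +0.789576 -0.384734 = +0.404842
|D^4_{-3,2}|² = |d^4_{-3,2}(β)|² = (+0.404842)² = 0.163897 (the z-rotation phases have unit modulus)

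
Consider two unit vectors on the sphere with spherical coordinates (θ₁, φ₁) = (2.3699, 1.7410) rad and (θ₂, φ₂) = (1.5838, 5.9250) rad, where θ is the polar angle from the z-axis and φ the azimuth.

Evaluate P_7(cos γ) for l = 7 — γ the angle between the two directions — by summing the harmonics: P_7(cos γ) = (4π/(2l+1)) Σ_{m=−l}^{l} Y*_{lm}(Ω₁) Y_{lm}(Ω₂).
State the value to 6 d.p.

0.148127

Addition theorem: P_7(cos γ) = (4π/15) Σ_m Y*_{lm}(Ω₁) Y_{lm}(Ω₂), m = −7…7:
  [-7]  conj(Y_{7,-7})(Ω₁) = (0.037250, -0.014851) ; Y_{7,-7}(Ω₂) = (-0.402538, 0.296153) ; Δ = (-0.010596, 0.017010)
  [-6]  conj(Y_{7,-6})(Ω₁) = (0.080550, 0.131507) ; Y_{7,-6}(Ω₂) = (0.013292, -0.020362) ; Δ = (0.003748, 0.000108)
  [-5]  conj(Y_{7,-5})(Ω₁) = (-0.258363, 0.226501) ; Y_{7,-5}(Ω₂) = (0.079911, -0.357136) ; Δ = (0.060245, 0.110371)
  [-4]  conj(Y_{7,-4})(Ω₁) = (-0.355512, -0.287968) ; Y_{7,-4}(Ω₂) = (0.003935, 0.028325) ; Δ = (0.006758, -0.011203)
  [-3]  conj(Y_{7,-3})(Ω₁) = (0.125268, -0.223628) ; Y_{7,-3}(Ω₂) = (0.157397, 0.290706) ; Δ = (0.084727, 0.001218)
  [-2]  conj(Y_{7,-2})(Ω₁) = (-0.193839, -0.068657) ; Y_{7,-2}(Ω₂) = (-0.022984, -0.020011) ; Δ = (0.003081, 0.005457)
  [-1]  conj(Y_{7,-1})(Ω₁) = (0.061265, -0.356467) ; Y_{7,-1}(Ω₂) = (-0.297712, -0.111443) ; Δ = (-0.057965, 0.099297)
  [+0]  conj(Y_{7,0})(Ω₁) = (-0.102580, -0.000000) ; Y_{7,0}(Ω₂) = (0.031030, 0.000000) ; Δ = (-0.003183, -0.000000)
  [+1]  conj(Y_{7,1})(Ω₁) = (-0.061265, -0.356467) ; Y_{7,1}(Ω₂) = (0.297712, -0.111443) ; Δ = (-0.057965, -0.099297)
  [+2]  conj(Y_{7,2})(Ω₁) = (-0.193839, 0.068657) ; Y_{7,2}(Ω₂) = (-0.022984, 0.020011) ; Δ = (0.003081, -0.005457)
  [+3]  conj(Y_{7,3})(Ω₁) = (-0.125268, -0.223628) ; Y_{7,3}(Ω₂) = (-0.157397, 0.290706) ; Δ = (0.084727, -0.001218)
  [+4]  conj(Y_{7,4})(Ω₁) = (-0.355512, 0.287968) ; Y_{7,4}(Ω₂) = (0.003935, -0.028325) ; Δ = (0.006758, 0.011203)
  [+5]  conj(Y_{7,5})(Ω₁) = (0.258363, 0.226501) ; Y_{7,5}(Ω₂) = (-0.079911, -0.357136) ; Δ = (0.060245, -0.110371)
  [+6]  conj(Y_{7,6})(Ω₁) = (0.080550, -0.131507) ; Y_{7,6}(Ω₂) = (0.013292, 0.020362) ; Δ = (0.003748, -0.000108)
  [+7]  conj(Y_{7,7})(Ω₁) = (-0.037250, -0.014851) ; Y_{7,7}(Ω₂) = (0.402538, 0.296153) ; Δ = (-0.010596, -0.017010)
Σ over m = (0.176813, 0.000000); ×(4π/15) → (0.148127, 0.000000). Real part: 0.148127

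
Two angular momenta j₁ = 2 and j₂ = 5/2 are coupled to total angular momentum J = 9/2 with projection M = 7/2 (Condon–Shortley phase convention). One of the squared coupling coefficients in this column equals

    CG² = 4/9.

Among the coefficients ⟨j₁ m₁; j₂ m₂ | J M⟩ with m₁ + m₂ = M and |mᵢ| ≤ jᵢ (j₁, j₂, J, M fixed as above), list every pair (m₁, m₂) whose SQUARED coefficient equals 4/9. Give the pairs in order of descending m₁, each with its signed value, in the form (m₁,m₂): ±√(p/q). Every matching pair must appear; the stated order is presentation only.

Admissible pairs with m₁+m₂ = M = 7/2: (1,5/2), (2,3/2)
  (m₁,m₂)=(2,3/2): CG² = 5/9, CG = +√(5/9)
  (m₁,m₂)=(1,5/2): CG² = 4/9, CG = +√(4/9)   ← matches the target
Pairs with CG² = 4/9: (1,5/2): +√(4/9)

(1,5/2): +√(4/9)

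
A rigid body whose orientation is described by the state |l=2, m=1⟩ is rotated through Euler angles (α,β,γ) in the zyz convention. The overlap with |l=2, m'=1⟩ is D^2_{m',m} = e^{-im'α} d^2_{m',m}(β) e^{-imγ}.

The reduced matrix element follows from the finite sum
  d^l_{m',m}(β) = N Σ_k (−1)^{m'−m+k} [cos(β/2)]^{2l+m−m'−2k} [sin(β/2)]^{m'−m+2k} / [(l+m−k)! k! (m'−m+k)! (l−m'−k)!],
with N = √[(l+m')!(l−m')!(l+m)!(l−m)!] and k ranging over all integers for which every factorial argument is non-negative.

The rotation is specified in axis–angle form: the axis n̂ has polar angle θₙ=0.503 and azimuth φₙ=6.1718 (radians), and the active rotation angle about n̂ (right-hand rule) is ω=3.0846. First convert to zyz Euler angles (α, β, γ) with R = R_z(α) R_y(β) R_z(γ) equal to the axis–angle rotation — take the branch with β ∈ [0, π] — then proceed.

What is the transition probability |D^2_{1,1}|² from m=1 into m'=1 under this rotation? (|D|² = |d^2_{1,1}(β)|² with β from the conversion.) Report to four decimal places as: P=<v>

Axis–angle → zyz. n̂ = (sinθₙcosφₙ, sinθₙsinφₙ, cosθₙ) = (+0.479069, -0.053583, +0.876140), ω = 3.0846.
R = I cosω + sinω [n̂]ₓ + (1−cosω) n̂n̂ᵀ gives
  R = [-0.539735, -0.101205, +0.835729; -0.001392, -0.992639, -0.121105; +0.841834, -0.066528, +0.535621]
β = atan2(√(R₁₃²+R₂₃²), R₃₃) = 1.005553; α = atan2(R₂₃, R₁₃) mod 2π = 6.139278; γ = atan2(R₃₂, −R₃₁) mod 2π = 3.220456
First d^2_{1,1}(β=1.0056), then the phase factors e^{-i(1)α} and e^{-i(1)γ}:
c=cos(1.005553/2)=0.876248, s=sin(1.005553/2)=0.481860; N=√[6·1·6·1]=6.000000
k∈{0,1} keeps every argument non-negative
  k=0: (−1)^0·6.0000/(6)·0.8762^4·0.4819^0 = +0.589533
  k=1: (−1)^1·6.0000/(2)·0.8762^2·0.4819^2 = -0.534833
d^2_{1,1}(1.0056) = +0.589533 -0.534833 = +0.054700
|D^2_{1,1}|² = |d^2_{1,1}(β)|² = (+0.054700)² = 0.002992 (the z-rotation phases have unit modulus)

P=0.0030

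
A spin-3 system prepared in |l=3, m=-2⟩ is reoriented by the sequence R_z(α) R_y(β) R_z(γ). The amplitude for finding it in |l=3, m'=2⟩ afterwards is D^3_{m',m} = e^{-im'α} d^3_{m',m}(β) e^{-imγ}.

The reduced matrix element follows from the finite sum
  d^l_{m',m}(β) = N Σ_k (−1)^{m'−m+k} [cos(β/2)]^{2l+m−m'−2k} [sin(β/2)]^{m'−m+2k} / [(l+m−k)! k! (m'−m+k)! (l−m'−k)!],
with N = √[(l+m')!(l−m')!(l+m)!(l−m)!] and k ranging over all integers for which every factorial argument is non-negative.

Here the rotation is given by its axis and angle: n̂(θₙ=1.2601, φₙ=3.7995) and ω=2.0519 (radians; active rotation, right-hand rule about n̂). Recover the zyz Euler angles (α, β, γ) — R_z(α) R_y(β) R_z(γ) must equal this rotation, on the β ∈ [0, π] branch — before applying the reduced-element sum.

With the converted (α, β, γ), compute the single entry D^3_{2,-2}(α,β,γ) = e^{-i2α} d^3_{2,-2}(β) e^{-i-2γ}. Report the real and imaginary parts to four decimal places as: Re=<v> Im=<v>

Axis–angle → zyz. n̂ = (sinθₙcosφₙ, sinθₙsinφₙ, cosθₙ) = (-0.753388, -0.582186, +0.305722), ω = 2.0519.
R = I cosω + sinω [n̂]ₓ + (1−cosω) n̂n̂ᵀ gives
  R = [+0.367494, +0.370566, -0.853012; +0.912601, +0.033030, +0.407515; +0.179186, -0.928219, -0.326040]
β = atan2(√(R₁₃²+R₂₃²), R₃₃) = 1.902908; α = atan2(R₂₃, R₁₃) mod 2π = 2.695914; γ = atan2(R₃₂, −R₃₁) mod 2π = 4.521692
D^3_{2,-2}(2.6959,1.9029,4.5217) = e^{-i·2·2.6959}·d^3_{2,-2}(1.9029)·e^{-i·-2·4.5217}. Compute d first:
c=cos(1.902908/2)=0.580500, s=sin(1.902908/2)=0.814260; N=√[120·1·1·120]=120.000000
The bounds max(0,m−m')=0 and min(l+m,l−m')=1 give 2 terms
  k=0: (−1)^4·120.0000/(24)·0.5805^2·0.8143^4 = +0.740674
  k=1: (−1)^5·120.0000/(120)·0.5805^0·0.8143^6 = -0.291461
d^3_{2,-2}(1.9029) = +0.740674 -0.291461 = +0.449214
D = (+0.628356+0.777926i)·(+0.449214)·(-0.928146+0.372216i) = -0.392057-0.219282i

Re=-0.3921 Im=-0.2193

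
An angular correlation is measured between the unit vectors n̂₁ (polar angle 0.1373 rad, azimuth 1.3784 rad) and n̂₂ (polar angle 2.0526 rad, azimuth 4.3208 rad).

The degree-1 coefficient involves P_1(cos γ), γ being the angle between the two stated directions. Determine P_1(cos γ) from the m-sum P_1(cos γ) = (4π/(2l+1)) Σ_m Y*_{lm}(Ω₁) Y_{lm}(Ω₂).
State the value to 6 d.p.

Expand P_1 via completeness: Σ_{m} conj(Y_{1,m}) at Ω₁ times Y_{1,m} at Ω₂ —
  term(m=-1) = (-0.014191, -0.002865)   from Y*(Ω₁)=(0.009042, 0.046415), Y(Ω₂)=(-0.116850, 0.282988)
  term(m=+0) = (-0.109582, 0.000000)   from Y*(Ω₁)=(0.484004, -0.000000), Y(Ω₂)=(-0.226408, 0.000000)
  term(m=+1) = (-0.014191, 0.002865)   from Y*(Ω₁)=(-0.009042, 0.046415), Y(Ω₂)=(0.116850, 0.282988)
Total Σ_m = (-0.137965, 0.000000). Multiply by 4.188790: (-0.577907, 0.000000). P_1(cos γ) = -0.577907

-0.577907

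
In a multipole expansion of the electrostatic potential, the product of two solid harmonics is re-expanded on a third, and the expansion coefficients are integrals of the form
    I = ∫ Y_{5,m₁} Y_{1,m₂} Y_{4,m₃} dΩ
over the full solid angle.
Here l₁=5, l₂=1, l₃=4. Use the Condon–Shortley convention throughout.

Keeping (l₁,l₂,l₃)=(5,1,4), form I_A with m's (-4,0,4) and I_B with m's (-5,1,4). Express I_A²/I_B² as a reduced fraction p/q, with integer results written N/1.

1/5

Same 5,1,4: normalisation and zero-m 3j drop out of the ratio.
A: Δ: 2! 8! 0! / 11! → 1/495; sum: t=1:−1/40320 = -1/40320; 3j²(5 1 4; -4 0 4) = Δ·Π!·Σ² = 1/55  (sign -1)
B: Δ: 2! 8! 0! / 11! → 1/495; sum: t=2:+1/80640 = 1/80640; 3j²(5 1 4; -5 1 4) = Δ·Π!·Σ² = 1/11  (sign +1)
I_A²/I_B² = (1/55)/(1/11) = 1/5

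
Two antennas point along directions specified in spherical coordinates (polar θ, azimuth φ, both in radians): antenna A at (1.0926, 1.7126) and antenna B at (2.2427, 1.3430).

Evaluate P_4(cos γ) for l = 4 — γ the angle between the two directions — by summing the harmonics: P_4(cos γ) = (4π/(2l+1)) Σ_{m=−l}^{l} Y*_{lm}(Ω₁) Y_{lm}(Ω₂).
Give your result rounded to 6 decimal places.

Addition theorem: P_4(cos γ) = (4π/9) Σ_m Y*_{lm}(Ω₁) Y_{lm}(Ω₂), m = −4…4:
  [-4]  conj(Y_{4,-4})(Ω₁) = 0.23190 + 0.14773j ; Y_{4,-4}(Ω₂) = 0.10175 + 0.13120j ; Δ = 0.00421 + 0.04546j
  [-3]  conj(Y_{4,-3})(Ω₁) = 0.16635 - 0.36716j ; Y_{4,-3}(Ω₂) = 0.23584 - 0.28963j ; Δ = -0.06711 - 0.13477j
  [-2]  conj(Y_{4,-2})(Ω₁) = -0.12211 - 0.03559j ; Y_{4,-2}(Ω₂) = -0.31508 - 0.15438j ; Δ = 0.03298 + 0.03006j
  [-1]  conj(Y_{4,-1})(Ω₁) = 0.04146 - 0.29039j ; Y_{4,-1}(Ω₂) = 0.01497 - 0.06459j ; Δ = -0.01813 - 0.00703j
  [+0]  conj(Y_{4,0})(Ω₁) = -0.18866 + 0.00000j ; Y_{4,0}(Ω₂) = -0.35644 + 0.00000j ; Δ = 0.06724 + 0.00000j
  [+1]  conj(Y_{4,1})(Ω₁) = -0.04146 - 0.29039j ; Y_{4,1}(Ω₂) = -0.01497 - 0.06459j ; Δ = -0.01813 + 0.00703j
  [+2]  conj(Y_{4,2})(Ω₁) = -0.12211 + 0.03559j ; Y_{4,2}(Ω₂) = -0.31508 + 0.15438j ; Δ = 0.03298 - 0.03006j
  [+3]  conj(Y_{4,3})(Ω₁) = -0.16635 - 0.36716j ; Y_{4,3}(Ω₂) = -0.23584 - 0.28963j ; Δ = -0.06711 + 0.13477j
  [+4]  conj(Y_{4,4})(Ω₁) = 0.23190 - 0.14773j ; Y_{4,4}(Ω₂) = 0.10175 - 0.13120j ; Δ = 0.00421 - 0.04546j
Total Σ_m = -0.02886 - 0.00000j. Multiply by 1.396263: -0.04029 - 0.00000j. P_4(cos γ) = -0.040295

-0.040295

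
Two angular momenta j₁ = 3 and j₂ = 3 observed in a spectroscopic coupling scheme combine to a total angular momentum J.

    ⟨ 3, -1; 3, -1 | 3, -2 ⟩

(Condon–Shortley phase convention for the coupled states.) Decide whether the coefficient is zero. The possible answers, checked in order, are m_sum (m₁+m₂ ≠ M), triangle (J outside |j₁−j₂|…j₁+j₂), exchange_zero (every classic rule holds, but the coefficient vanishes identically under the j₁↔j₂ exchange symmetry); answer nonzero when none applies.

m-sum: m₁+m₂ = -1+(-1) = -2, M = -2  ✓
triangle: |j₁−j₂| = 0 ≤ J = 3 ≤ j₁+j₂ = 6  ✓
exchange: j₁=j₂ and m₁=m₂, and (−1)^(j₁+j₂−J) = (−1)^3 = −1 forces ⟨j₁m₁;j₂m₂|JM⟩ = −⟨j₂m₂;j₁m₁|JM⟩ = −⟨j₁m₁;j₂m₂|JM⟩ ⇒ the coefficient vanishes identically
Racah sum check: Σ_k collapses to 0 ⇒ CG = 0

exchange_zero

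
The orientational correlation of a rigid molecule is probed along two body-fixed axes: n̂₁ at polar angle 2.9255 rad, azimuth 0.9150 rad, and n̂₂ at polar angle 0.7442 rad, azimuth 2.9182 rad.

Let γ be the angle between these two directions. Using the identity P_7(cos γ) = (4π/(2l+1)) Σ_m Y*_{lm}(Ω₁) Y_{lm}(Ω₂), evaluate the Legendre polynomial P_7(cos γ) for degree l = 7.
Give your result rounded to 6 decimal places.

0.156262

Expand P_7 via completeness: Σ_{m} conj(Y_{7,m}) at Ω₁ times Y_{7,m} at Ω₂ —
  [-7]  conj(Y_{7,-7})(Ω₁) = (0.000010, 0.000001) ; Y_{7,-7}(Ω₂) = (-0.000231, -0.032722) ; Δ = (0.000000, -0.000000)
  [-6]  conj(Y_{7,-6})(Ω₁) = (-0.000125, 0.000127) ; Y_{7,-6}(Ω₂) = (0.030370, 0.129450) ; Δ = (-0.000020, -0.000012)
  [-5]  conj(Y_{7,-5})(Ω₁) = (-0.000260, -0.001878) ; Y_{7,-5}(Ω₂) = (-0.138457, -0.283844) ; Δ = (-0.000497, 0.000334)
  [-4]  conj(Y_{7,-4})(Ω₁) = (0.012373, 0.007058) ; Y_{7,-4}(Ω₂) = (0.287385, 0.357407) ; Δ = (0.001033, 0.006451)
  [-3]  conj(Y_{7,-3})(Ω₁) = (-0.070603, 0.029567) ; Y_{7,-3}(Ω₂) = (-0.246877, -0.195661) ; Δ = (0.023215, 0.006515)
  [-2]  conj(Y_{7,-2})(Ω₁) = (0.072410, -0.273072) ; Y_{7,-2}(Ω₂) = (-0.126205, -0.060465) ; Δ = (-0.025650, 0.030085)
  [-1]  conj(Y_{7,-1})(Ω₁) = (0.382258, 0.496832) ; Y_{7,-1}(Ω₂) = (0.376256, 0.085479) ; Δ = (0.101358, 0.219611)
  [+0]  conj(Y_{7,0})(Ω₁) = (-0.485779, -0.000000) ; Y_{7,0}(Ω₂) = (0.025432, 0.000000) ; Δ = (-0.012354, -0.000000)
  [+1]  conj(Y_{7,1})(Ω₁) = (-0.382258, 0.496832) ; Y_{7,1}(Ω₂) = (-0.376256, 0.085479) ; Δ = (0.101358, -0.219611)
  [+2]  conj(Y_{7,2})(Ω₁) = (0.072410, 0.273072) ; Y_{7,2}(Ω₂) = (-0.126205, 0.060465) ; Δ = (-0.025650, -0.030085)
  [+3]  conj(Y_{7,3})(Ω₁) = (0.070603, 0.029567) ; Y_{7,3}(Ω₂) = (0.246877, -0.195661) ; Δ = (0.023215, -0.006515)
  [+4]  conj(Y_{7,4})(Ω₁) = (0.012373, -0.007058) ; Y_{7,4}(Ω₂) = (0.287385, -0.357407) ; Δ = (0.001033, -0.006451)
  [+5]  conj(Y_{7,5})(Ω₁) = (0.000260, -0.001878) ; Y_{7,5}(Ω₂) = (0.138457, -0.283844) ; Δ = (-0.000497, -0.000334)
  [+6]  conj(Y_{7,6})(Ω₁) = (-0.000125, -0.000127) ; Y_{7,6}(Ω₂) = (0.030370, -0.129450) ; Δ = (-0.000020, 0.000012)
  [+7]  conj(Y_{7,7})(Ω₁) = (-0.000010, 0.000001) ; Y_{7,7}(Ω₂) = (0.000231, -0.032722) ; Δ = (0.000000, 0.000000)
Total Σ_m = (0.186524, 0.000000). Multiply by 0.837758: (0.156262, 0.000000). P_7(cos γ) = 0.156262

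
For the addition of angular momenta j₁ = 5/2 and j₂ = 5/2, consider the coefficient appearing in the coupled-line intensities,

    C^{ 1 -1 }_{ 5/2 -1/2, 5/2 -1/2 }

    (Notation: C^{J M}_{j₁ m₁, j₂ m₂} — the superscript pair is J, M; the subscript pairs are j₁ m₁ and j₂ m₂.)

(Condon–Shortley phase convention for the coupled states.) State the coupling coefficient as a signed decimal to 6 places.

triangle: 4!·1!·1!/7! = 24/5040
(j±m)!: 2!·3!·2!·3!·0!·2! = 288
prefactor² = (2J+1)·Δ·N² = 144/35
  k=2: +1/(2!·2!·1!·0!·0!·1!) = 1/4
Σ = 1/4  ⇒  CG² = 144/35·(1/4)² = 9/35
CG = +√(9/35) = +0.507093

+√(9/35) = +0.507093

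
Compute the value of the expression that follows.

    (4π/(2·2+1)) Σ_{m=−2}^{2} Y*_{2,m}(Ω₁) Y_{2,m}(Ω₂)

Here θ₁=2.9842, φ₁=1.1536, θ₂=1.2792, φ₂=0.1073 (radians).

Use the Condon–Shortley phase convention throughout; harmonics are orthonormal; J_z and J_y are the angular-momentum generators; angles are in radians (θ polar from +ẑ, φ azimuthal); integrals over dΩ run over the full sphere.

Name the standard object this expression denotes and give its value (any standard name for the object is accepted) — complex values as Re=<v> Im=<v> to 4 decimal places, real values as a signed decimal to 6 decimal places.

This sum is the spherical-harmonic addition theorem: it equals the Legendre polynomial P_l(cos γ) of the angle γ between the two directions.
Summing Y*_{l m}(θ₁,φ₁)·Y_{l m}(θ₂,φ₂) over m ∈ [−2, 2]; prefactor 4π/(2·2+1) = 2.513274:
  [-2]  conj(Y_{2,-2})(Ω₁) = -0.00637 + 0.00703j ; Y_{2,-2}(Ω₂) = 0.34622 - 0.07546j ; Δ = -0.00168 + 0.00292j
  [-1]  conj(Y_{2,-1})(Ω₁) = -0.04846 - 0.10934j ; Y_{2,-1}(Ω₂) = 0.21149 - 0.02278j ; Δ = -0.01274 - 0.02202j
  [+0]  conj(Y_{2,0})(Ω₁) = 0.60754 + 0.00000j ; Y_{2,0}(Ω₂) = -0.23719 + 0.00000j ; Δ = -0.14410 + 0.00000j
  [+1]  conj(Y_{2,1})(Ω₁) = 0.04846 - 0.10934j ; Y_{2,1}(Ω₂) = -0.21149 - 0.02278j ; Δ = -0.01274 + 0.02202j
  [+2]  conj(Y_{2,2})(Ω₁) = -0.00637 - 0.00703j ; Y_{2,2}(Ω₂) = 0.34622 + 0.07546j ; Δ = -0.00168 - 0.00292j
Σ over m = -0.17294 - 0.00000j; ×(4π/5) → -0.43464 - 0.00000j. Real part: -0.434636

Legendre polynomial (addition theorem), -0.434636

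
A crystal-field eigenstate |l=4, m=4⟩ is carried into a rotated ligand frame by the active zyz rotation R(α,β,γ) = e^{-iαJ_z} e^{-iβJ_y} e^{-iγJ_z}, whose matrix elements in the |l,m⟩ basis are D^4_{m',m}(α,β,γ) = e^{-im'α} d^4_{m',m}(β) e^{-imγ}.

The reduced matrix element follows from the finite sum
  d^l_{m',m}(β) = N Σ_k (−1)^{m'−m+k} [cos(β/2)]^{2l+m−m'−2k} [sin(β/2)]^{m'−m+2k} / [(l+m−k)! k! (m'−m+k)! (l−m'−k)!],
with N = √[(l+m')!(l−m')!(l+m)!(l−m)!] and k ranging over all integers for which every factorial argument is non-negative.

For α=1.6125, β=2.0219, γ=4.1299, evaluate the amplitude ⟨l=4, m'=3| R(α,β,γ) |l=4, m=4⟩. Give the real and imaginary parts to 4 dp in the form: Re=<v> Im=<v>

Split into d^4_{3,4}(β=2.0219) × two z-phases.
With c≡cos(β/2)=0.531056 and s≡sin(β/2)=0.847337, N=[5040·1·40320·1]^{1/2}=14255.272709
k: max(0,(4)−(3))=1 … min(4+(4),4−(3))=1
  k=1: (−1)^0·14255.2727/(5040)·0.5311^7·0.8473^1 = +0.028548
d^4_{3,4}(2.0219) = +0.028548
D = (+0.124785+0.992184i)·(+0.028548)·(-0.688312+0.725415i) = -0.023000-0.016912i

Re=-0.0230 Im=-0.0169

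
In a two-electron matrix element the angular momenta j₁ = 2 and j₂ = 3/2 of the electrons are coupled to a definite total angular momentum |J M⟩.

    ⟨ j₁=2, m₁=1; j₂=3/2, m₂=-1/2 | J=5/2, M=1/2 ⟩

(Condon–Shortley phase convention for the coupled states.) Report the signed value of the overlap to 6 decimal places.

j₁+j₂−J=1  J+j₁−j₂=3  J−j₁+j₂=2  j₁+j₂+J+1=7
(j₁±m₁, j₂±m₂, J±M) = (3,1,1,2,3,2)
P² = 72/35
sum k=0..1:
  [0] +1/2 = 1/2
  [1] −1/12 = -1/12
S = 5/12
C² = P²·S² = 5/14 ; C = +0.597614

+0.597614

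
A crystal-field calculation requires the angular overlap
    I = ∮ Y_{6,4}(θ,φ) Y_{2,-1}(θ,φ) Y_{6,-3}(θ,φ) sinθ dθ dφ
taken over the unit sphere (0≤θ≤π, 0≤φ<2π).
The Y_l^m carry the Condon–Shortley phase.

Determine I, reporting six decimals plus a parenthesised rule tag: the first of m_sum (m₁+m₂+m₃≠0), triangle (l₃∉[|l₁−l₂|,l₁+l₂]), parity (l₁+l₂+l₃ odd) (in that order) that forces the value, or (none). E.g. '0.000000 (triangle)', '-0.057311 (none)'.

0.179515 (none)

Checks pass: Σm=0; 14 even; l₃=6∈[4,8].
(2·6+1)(2·2+1)(2·6+1) = 845
Δ: 2! 10! 2! / 15! → 1/90090
sum: t=0:+1/69120 t=1:−1/14400 t=2:+1/69120 = -7/172800
3j²(6 2 6; 0 0 0) = Δ·Π!·Σ² = 14/715  (sign -1)
sum: t=0:+1/161280 t=1:−1/725760 = 1/207360
3j²(6 2 6; 4 -1 -3) = Δ·Π!·Σ² = 7/286  (sign -1)
combine: 4πI² = 845·14/715·7/286 = 49/121
take √, sign +1: I = 0.17951487
No selection rule forces the value: the integral is nonzero (none).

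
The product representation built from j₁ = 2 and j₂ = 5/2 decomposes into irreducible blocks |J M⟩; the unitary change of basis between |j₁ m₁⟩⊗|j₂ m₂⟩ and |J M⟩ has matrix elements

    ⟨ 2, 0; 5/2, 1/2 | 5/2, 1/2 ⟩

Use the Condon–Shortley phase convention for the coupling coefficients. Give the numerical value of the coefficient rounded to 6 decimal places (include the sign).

-0.478091  (= −√(8/35))

triangle: 2!·2!·3!/8! = 24/40320
(j±m)!: 2!·2!·3!·2!·3!·2! = 576
prefactor² = (2J+1)·Δ·N² = 72/35
  k=0: +1/(0!·2!·2!·3!·0!·0!) = 1/24
  k=1: −1/(1!·1!·1!·2!·1!·1!) = -1/2
  k=2: +1/(2!·0!·0!·1!·2!·2!) = 1/8
Σ = -1/3  ⇒  CG² = 72/35·(-1/3)² = 8/35
CG = −√(8/35) = -0.478091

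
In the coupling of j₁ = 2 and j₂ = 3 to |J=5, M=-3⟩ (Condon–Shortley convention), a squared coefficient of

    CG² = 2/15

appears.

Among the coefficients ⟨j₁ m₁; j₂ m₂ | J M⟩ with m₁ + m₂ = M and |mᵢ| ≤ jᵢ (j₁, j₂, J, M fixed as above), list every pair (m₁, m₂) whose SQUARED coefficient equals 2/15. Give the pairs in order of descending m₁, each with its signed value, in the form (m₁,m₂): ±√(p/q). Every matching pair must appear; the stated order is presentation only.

(0,-3): +√(2/15)

Admissible pairs with m₁+m₂ = M = -3: (-2,-1), (-1,-2), (0,-3)
  (m₁,m₂)=(0,-3): CG² = 2/15, CG = +√(2/15)   ← matches the target
  (m₁,m₂)=(-1,-2): CG² = 8/15, CG = +√(8/15)
  (m₁,m₂)=(-2,-1): CG² = 1/3, CG = +√(1/3)
Pairs with CG² = 2/15: (0,-3): +√(2/15)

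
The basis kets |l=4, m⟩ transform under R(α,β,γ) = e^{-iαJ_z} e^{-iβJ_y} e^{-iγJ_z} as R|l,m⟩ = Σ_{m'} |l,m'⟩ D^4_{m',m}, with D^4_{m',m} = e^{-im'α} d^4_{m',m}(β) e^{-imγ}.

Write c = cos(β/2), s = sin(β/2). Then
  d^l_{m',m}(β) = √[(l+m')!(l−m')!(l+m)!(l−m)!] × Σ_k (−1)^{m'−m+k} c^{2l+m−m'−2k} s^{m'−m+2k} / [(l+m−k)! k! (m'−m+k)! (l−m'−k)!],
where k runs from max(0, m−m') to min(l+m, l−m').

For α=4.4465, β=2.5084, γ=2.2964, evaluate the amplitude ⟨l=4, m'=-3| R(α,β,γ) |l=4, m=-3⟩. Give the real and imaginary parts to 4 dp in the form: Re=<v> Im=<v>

First d^4_{-3,-3}(β=2.5084), then the phase factors e^{-i(-3)α} and e^{-i(-3)γ}:
With c≡cos(β/2)=0.311334 and s≡sin(β/2)=0.950301, N=[1·5040·1·5040]^{1/2}=5040.000000
k: max(0,(-3)−(-3))=0 … min(4+(-3),4−(-3))=1
  k=0: (−1)^0·5040.0000/(5040)·0.3113^8·0.9503^0 = +0.000088
  k=1: (−1)^1·5040.0000/(720)·0.3113^6·0.9503^2 = -0.005757
d^4_{-3,-3}(2.5084) = +0.000088 -0.005757 = -0.005668
D = (+0.715729+0.698378i)·(-0.005668)·(+0.821925+0.569596i) = -0.001080-0.005565i

Re=-0.0011 Im=-0.0056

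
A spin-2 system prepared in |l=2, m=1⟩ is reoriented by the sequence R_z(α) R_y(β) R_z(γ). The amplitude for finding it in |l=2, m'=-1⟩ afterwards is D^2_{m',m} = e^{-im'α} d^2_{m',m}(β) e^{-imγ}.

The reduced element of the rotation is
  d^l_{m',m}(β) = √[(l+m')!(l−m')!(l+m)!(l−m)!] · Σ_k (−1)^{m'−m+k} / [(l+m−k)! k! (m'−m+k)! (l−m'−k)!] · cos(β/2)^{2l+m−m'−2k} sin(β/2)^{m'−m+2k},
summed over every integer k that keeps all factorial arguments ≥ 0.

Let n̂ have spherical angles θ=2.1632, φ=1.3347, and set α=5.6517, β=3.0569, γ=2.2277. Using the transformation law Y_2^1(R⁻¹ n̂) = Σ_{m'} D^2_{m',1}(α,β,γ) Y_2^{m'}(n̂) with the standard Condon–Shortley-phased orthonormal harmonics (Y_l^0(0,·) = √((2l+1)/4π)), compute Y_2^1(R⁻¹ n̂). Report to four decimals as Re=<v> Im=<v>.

Re=-0.1566 Im=0.3096

Need the full column D^2_{m',1} for m'=−2..2 at α=5.6517, β=3.0569, γ=2.2277.
cos(β/2)=0.042334, sin(β/2)=0.999104
d^2_{-2,1}: single k=3 term ⇒ +0.084440;  D = -0.079347+0.028881i
d^2_{-1,1}: k∈[2..3] ⇒ +0.005367 -0.996419 = -0.991052;  D = +0.951794+0.276175i
d^2_{0,1}: k∈[1..2] ⇒ +0.000186 -0.103417 = -0.103232;  D = +0.063040+0.081748i
d^2_{1,1}: k∈[0..1] ⇒ +0.000003 -0.005367 = -0.005364;  D = +0.000136+0.005362i
d^2_{2,1}: single k=0 term ⇒ -0.000152;  D = -0.000086+0.000125i
Y_2^{m'}(θ=2.1632,φ=1.3347) and Σ D·Y over m':
  (-0.0793+0.0289i)·(-0.2368-0.1209i)  (+0.9518+0.2762i)·(-0.0837+0.3479i)  (+0.0630+0.0817i)·(-0.0204+0.0000i)  (+0.0001+0.0054i)·(+0.0837+0.3479i)  (-0.0001+0.0001i)·(-0.2368+0.1209i)
Y_2^1(R⁻¹ n̂) = -0.156616+0.309582i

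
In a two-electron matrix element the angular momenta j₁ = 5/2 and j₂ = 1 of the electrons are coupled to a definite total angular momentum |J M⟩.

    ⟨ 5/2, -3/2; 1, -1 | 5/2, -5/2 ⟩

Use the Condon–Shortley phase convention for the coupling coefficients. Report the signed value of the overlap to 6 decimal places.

√[6·1!4!1!/7! · 1!4!0!2!0!5!] = √(1152/7)
  +(−1)^0/∏(0,1,4,0,0,1)! = 1/24  (running 1/24)
⟨..|..⟩ = √(1152/7)·(1/24) = +0.534522

+√(2/7) = +0.534522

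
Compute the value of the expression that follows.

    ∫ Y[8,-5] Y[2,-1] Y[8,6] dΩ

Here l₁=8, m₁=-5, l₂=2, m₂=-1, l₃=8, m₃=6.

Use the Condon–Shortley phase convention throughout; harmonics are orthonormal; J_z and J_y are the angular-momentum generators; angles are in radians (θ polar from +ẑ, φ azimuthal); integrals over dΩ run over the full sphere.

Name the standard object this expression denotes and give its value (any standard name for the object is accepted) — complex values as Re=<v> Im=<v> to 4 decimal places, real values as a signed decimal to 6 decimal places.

This is a Gaunt coefficient — the integral of a triple product of spherical harmonics over the sphere.
Checks pass: Σm=0; 18 even; l₃=8∈[6,10].
(2·8+1)(2·2+1)(2·8+1) = 1445
Δ: 2! 14! 2! / 19! → 1/348840
sum: t=0:+1/116121600 t=1:−1/25401600 t=2:+1/116121600 = -1/45158400
3j²(8 2 8; 0 0 0) = Δ·Π!·Σ² = 24/1615  (sign -1)
sum: t=0:+1/12454041600 t=1:−1/1916006400 = -1/2264371200
3j²(8 2 8; -5 -1 6) = Δ·Π!·Σ² = 847/38760  (sign -1)
combine: 4πI² = 1445·24/1615·847/38760 = 847/1805
take √, sign +1: I = 0.19324051

Gaunt coefficient, +0.193241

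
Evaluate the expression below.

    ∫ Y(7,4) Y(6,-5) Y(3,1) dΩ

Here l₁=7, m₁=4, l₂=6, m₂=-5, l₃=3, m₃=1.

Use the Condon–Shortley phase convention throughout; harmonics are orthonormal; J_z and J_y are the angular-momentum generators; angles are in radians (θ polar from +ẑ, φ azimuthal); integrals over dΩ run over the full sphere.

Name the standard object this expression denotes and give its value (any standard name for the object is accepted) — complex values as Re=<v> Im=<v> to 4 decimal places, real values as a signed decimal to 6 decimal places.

This is a Gaunt coefficient — the integral of a triple product of spherical harmonics over the sphere.
m-sum 0 ✓  L=16 even ✓  1≤3≤13 ✓
Π(2lᵢ+1) = 15×13×7 = 1365
triangle coeff Δ(7,6,3) = 1/2042040
Σ_t [4,6]: t=4:+1/207360 t=5:−1/57600 t=6:+1/207360 = -1/129600
(3j)²=168/12155 [(7 6 3; 0 0 0)], sign=+1
Σ_t [0,1]: t=0:+1/21772800 t=1:−1/2903040 = -13/43545600
(3j)²=143/7140 [(7 6 3; 4 -5 1)], sign=-1
⇒ 4πI² = 546/1445
I = (-1)√(546/1445/(4π)) = -0.17340334

Gaunt coefficient, -0.173403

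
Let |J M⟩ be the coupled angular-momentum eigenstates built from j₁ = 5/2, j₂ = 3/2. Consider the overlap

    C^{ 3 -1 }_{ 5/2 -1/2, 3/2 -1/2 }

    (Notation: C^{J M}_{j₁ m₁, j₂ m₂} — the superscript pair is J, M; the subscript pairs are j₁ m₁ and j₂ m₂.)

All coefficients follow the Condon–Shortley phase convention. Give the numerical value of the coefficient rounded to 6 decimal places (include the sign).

+0.129099  (= +√(1/60))

triangle: 1!*4!*2!/8! = 48/40320
(j±m)!: 2!*3!*1!*2!*2!*4! = 1152
prefactor² = (2J+1)*Δ*N² = 48/5
  k=0: +1/(0!*1!*3!*1!*1!*1!) = 1/6
  k=1: −1/(1!*0!*2!*0!*2!*2!) = -1/8
Σ = 1/24  ⇒  CG² = 48/5*(1/24)² = 1/60
CG = +√(1/60) = +0.129099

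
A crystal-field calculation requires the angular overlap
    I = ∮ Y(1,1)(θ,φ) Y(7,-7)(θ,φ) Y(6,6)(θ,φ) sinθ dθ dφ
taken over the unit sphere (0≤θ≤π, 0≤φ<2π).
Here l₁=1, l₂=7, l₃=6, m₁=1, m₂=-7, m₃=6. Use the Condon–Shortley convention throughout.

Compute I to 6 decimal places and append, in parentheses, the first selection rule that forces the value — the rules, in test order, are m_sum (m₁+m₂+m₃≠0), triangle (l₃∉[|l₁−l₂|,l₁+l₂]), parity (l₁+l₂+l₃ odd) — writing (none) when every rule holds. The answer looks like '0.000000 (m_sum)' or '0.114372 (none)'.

-0.333779 (none)

Rules hold: Σm=0, L=14 even, 6≤6≤8.
N = 3·15·13 = 585
Δ = 2!·0!·12!/15! = 1/1365
Racah Σ t=1..1: t=1:−1/518400 = -1/518400
⇒ 3j(1 7 6; 0 0 0)² = 7/195, sgn -1
Racah Σ t=0..0: t=0:+1/958003200 = 1/958003200
⇒ 3j(1 7 6; 1 -7 6)² = 1/15, sgn +1
4πI² = N·(3j₀)²·(3jₘ)² = 7/5
I = -1·√(1.4/4π) = -0.33377906
No selection rule forces the value: the integral is nonzero (none).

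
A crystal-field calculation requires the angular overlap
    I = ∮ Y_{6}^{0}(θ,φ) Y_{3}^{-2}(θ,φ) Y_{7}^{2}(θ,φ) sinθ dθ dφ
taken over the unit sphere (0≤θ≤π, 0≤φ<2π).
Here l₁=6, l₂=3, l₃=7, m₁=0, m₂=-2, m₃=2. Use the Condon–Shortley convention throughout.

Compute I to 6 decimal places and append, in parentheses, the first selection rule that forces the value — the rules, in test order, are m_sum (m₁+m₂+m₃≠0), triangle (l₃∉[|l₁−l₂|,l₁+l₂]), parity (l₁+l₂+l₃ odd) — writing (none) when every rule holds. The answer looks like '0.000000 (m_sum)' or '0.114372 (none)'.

Rules hold: Σm=0, L=16 even, 3≤7≤9.
N = 13·7·15 = 1365
Δ = 2!·10!·4!/17! = 1/2042040
Racah Σ t=0..2: t=0:+1/207360 t=1:−1/57600 t=2:+1/207360 = -1/129600
⇒ 3j(6 3 7; 0 0 0)² = 168/12155, sgn +1
Racah Σ t=0..1: t=0:+1/207360 t=1:−1/345600 = 1/518400
⇒ 3j(6 3 7; 0 -2 2)² = 12/2431, sgn -1
4πI² = N·(3j₀)²·(3jₘ)² = 42336/454597
I = -1·√(0.0931286/4π) = -0.08608683
No selection rule forces the value: the integral is nonzero (none).

-0.086087 (none)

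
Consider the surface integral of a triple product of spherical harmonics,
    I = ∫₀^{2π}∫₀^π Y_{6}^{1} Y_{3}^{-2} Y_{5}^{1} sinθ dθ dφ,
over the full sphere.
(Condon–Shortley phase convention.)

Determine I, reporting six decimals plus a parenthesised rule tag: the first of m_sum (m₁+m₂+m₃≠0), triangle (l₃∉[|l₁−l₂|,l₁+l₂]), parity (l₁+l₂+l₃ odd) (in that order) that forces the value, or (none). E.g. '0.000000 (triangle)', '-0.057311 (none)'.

Checks pass: Σm=0; 14 even; l₃=5∈[3,9].
(2·6+1)(2·3+1)(2·5+1) = 1001
Δ: 4! 8! 2! / 15! → 1/675675
sum: t=1:−1/8640 t=2:+1/2304 t=3:−1/8640 = 7/34560
3j²(6 3 5; 0 0 0) = Δ·Π!·Σ² = 7/429  (sign -1)
sum: t=0:+1/17280 t=1:−1/6912 = -1/11520
3j²(6 3 5; 1 -2 1) = Δ·Π!·Σ² = 2/143  (sign -1)
combine: 4πI² = 1001·7/429·2/143 = 98/429
take √, sign +1: I = 0.13482780
No selection rule forces the value: the integral is nonzero (none).

0.134828 (none)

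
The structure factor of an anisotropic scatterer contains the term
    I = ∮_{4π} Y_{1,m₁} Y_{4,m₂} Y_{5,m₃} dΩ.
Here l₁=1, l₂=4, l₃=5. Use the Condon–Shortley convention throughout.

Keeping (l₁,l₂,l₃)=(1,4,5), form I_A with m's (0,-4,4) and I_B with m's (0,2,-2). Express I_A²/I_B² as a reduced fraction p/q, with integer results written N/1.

3/7

l's match ⇒ only the (l;m) 3-j factors differ between A and B.
A: triangle coeff Δ(1,4,5) = 1/495; Σ_t [0,0]: t=0:+1/40320 = 1/40320; (3j)²=1/55 [(1 4 5; 0 -4 4)], sign=-1
B: triangle coeff Δ(1,4,5) = 1/495; Σ_t [0,0]: t=0:+1/1440 = 1/1440; (3j)²=7/165 [(1 4 5; 0 2 -2)], sign=-1
I_A²/I_B² = (1/55)/(7/165) = 3/7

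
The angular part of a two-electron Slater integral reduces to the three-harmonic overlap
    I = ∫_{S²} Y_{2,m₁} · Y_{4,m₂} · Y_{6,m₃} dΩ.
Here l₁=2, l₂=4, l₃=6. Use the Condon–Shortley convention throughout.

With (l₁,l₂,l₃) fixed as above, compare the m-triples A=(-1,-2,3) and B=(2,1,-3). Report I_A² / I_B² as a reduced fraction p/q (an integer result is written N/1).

2/1

Shared (l₁,l₂,l₃)=(2,4,6): N and (l;000)² cancel in I_A²/I_B².
A: Δ = 0!·4!·8!/13! = 1/6435; Racah Σ t=0..0: t=0:+1/8640 = 1/8640; ⇒ 3j(2 4 6; -1 -2 3)² = 28/715, sgn -1
B: Δ = 0!·4!·8!/13! = 1/6435; Racah Σ t=0..0: t=0:+1/17280 = 1/17280; ⇒ 3j(2 4 6; 2 1 -3)² = 14/715, sgn -1
I_A²/I_B² = (28/715)/(14/715) = 2/1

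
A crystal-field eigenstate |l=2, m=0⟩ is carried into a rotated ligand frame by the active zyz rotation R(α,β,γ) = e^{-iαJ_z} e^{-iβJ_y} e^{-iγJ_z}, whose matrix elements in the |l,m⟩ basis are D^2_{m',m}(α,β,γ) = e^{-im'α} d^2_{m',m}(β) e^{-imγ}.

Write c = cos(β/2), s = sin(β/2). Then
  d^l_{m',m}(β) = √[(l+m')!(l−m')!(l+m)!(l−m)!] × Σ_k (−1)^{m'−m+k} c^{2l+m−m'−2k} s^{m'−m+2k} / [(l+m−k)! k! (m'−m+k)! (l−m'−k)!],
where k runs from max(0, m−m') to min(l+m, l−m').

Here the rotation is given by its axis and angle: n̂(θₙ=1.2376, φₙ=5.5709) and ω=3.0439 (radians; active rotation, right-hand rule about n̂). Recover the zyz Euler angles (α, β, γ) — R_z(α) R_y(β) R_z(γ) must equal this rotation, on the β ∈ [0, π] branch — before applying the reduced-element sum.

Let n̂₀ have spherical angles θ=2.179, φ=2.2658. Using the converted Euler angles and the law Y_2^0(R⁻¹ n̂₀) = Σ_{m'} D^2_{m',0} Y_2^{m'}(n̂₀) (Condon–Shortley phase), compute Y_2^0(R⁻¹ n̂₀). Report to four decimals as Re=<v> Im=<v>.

Axis–angle → zyz. n̂ = (sinθₙcosφₙ, sinθₙsinφₙ, cosθₙ) = (+0.715244, -0.617620, +0.327065), ω = 3.0439.
R = I cosω + sinω [n̂]ₓ + (1−cosω) n̂n̂ᵀ gives
  R = [+0.025476, -0.913293, +0.406506; -0.849491, -0.234141, -0.472804; +0.526988, -0.333278, -0.781799]
β = atan2(√(R₁₃²+R₂₃²), R₃₃) = 2.468341; α = atan2(R₂₃, R₁₃) mod 2π = 5.422532; γ = atan2(R₃₂, −R₃₁) mod 2π = 3.705510
Need the full column D^2_{m',0} for m'=−2..2 at α=5.4225, β=2.4683, γ=3.7055.
cos(β/2)=0.330304, sin(β/2)=0.943875
d^2_{-2,0}: single k=2 term ⇒ +0.238085;  D = -0.035699-0.235393i
d^2_{-1,0}: k∈[1..2] ⇒ +0.083317 -0.680350 = -0.597033;  D = -0.389231+0.452712i
d^2_{0,0}: k∈[0..2] ⇒ +0.011903 -0.388791 +0.793702 = +0.416814;  D = +0.416814+0.000000i
d^2_{1,0}: k∈[0..1] ⇒ -0.083317 +0.680350 = +0.597033;  D = +0.389231+0.452712i
d^2_{2,0}: single k=0 term ⇒ +0.238085;  D = -0.035699+0.235393i
Y_2^{m'}(θ=2.179,φ=2.2658) and Σ D·Y over m':
  (-0.0357-0.2354i)·(-0.0468+0.2559i)  (-0.3892+0.4527i)·(+0.2320+0.2782i)  (+0.4168+0.0000i)·(-0.0065+0.0000i)  (+0.3892+0.4527i)·(-0.2320+0.2782i)  (-0.0357+0.2354i)·(-0.0468-0.2559i)
Y_2^0(R⁻¹ n̂) = -0.311401+0.000000i

Re=-0.3114 Im=0.0000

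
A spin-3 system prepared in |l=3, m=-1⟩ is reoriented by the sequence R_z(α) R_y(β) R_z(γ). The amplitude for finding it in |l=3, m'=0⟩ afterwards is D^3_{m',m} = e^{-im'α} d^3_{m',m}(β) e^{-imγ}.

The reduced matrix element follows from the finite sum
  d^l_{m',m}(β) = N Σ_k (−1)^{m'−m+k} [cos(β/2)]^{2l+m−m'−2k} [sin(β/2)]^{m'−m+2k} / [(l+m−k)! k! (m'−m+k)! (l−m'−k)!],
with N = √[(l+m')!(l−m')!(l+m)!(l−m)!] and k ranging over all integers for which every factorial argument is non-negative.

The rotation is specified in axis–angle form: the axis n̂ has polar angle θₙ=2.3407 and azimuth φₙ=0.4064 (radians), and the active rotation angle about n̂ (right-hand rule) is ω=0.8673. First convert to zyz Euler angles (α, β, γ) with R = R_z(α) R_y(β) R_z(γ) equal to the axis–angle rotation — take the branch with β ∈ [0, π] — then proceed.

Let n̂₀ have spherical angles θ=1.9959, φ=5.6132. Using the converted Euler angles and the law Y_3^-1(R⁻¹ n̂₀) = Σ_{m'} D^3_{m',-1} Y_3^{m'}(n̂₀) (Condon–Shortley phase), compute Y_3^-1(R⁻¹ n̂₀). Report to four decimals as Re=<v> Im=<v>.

Re=-0.3191 Im=-0.0433

Axis–angle → zyz. n̂ = (sinθₙcosφₙ, sinθₙsinφₙ, cosθₙ) = (+0.659498, +0.283820, -0.696066), ω = 0.8673.
R = I cosω + sinω [n̂]ₓ + (1−cosω) n̂n̂ᵀ gives
  R = [+0.800470, +0.596905, +0.054339; -0.464714, +0.675332, -0.572684; -0.378535, +0.433164, +0.817974]
β = atan2(√(R₁₃²+R₂₃²), R₃₃) = 0.612917; α = atan2(R₂₃, R₁₃) mod 2π = 4.806991; γ = atan2(R₃₂, −R₃₁) mod 2π = 0.852599
Need the full column D^3_{m',-1} for m'=−3..3 at α=4.8070, β=0.6129, γ=0.8526.
cos(β/2)=0.953408, sin(β/2)=0.301684
d^3_{-3,-1}: single k=2 term ⇒ +0.291250;  D = -0.264200+0.122575i
d^3_{-2,-1}: k∈[1..2] ⇒ +0.751530 -0.150495 = +0.601034;  D = -0.303320-0.518882i
d^3_{-1,-1}: k∈[0..2] ⇒ +0.751057 -0.601603 +0.045177 = +0.194631;  D = +0.157998-0.113656i
d^3_{0,-1}: k∈[0..2] ⇒ -0.823260 +0.247289 -0.008253 = -0.584224;  D = -0.384436-0.439916i
d^3_{1,-1}: k∈[0..2] ⇒ +0.451202 -0.060236 +0.000754 = +0.391720;  D = -0.269295+0.284473i
d^3_{2,-1}: k∈[0..1] ⇒ -0.150495 +0.007534 = -0.142961;  D = +0.112640+0.088035i
d^3_{3,-1}: single k=0 term ⇒ +0.029162;  D = +0.015707-0.024570i
Y_3^{m'}(θ=1.9959,φ=5.6132) and Σ D·Y over m':
  (-0.2642+0.1226i)·(-0.1341+0.2855i)  (-0.3033-0.5189i)·(-0.0800-0.3405i)  (+0.1580-0.1137i)·(-0.0345-0.0273i)  (-0.3844-0.4399i)·(+0.3308+0.0000i)  (-0.2693+0.2845i)·(+0.0345-0.0273i)  (+0.1126+0.0880i)·(-0.0800+0.3405i)  (+0.0157-0.0246i)·(+0.1341+0.2855i)
Y_3^-1(R⁻¹ n̂) = -0.319105-0.043312i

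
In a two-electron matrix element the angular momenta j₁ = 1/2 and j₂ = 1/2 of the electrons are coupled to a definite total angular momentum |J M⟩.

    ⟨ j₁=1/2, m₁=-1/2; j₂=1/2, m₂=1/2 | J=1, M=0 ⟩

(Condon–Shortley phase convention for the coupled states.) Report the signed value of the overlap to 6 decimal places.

+√(1/2) ≈ +0.707107

√[3·0!1!1!/3! · 0!1!1!0!1!1!] = √(1/2)
  +(−1)^0/∏(0,0,1,1,0,0)! = 1  (running 1)
⟨..|..⟩ = √(1/2)·(1) = +0.707107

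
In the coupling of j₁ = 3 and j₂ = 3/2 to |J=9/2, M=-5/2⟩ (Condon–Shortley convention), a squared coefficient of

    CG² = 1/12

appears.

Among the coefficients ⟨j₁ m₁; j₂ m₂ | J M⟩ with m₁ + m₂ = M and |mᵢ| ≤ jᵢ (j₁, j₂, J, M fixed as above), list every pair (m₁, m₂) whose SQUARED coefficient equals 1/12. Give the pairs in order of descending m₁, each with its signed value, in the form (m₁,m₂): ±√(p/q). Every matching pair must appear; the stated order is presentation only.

Admissible pairs with m₁+m₂ = M = -5/2: (-3,1/2), (-2,-1/2), (-1,-3/2)
  (m₁,m₂)=(-1,-3/2): CG² = 5/12, CG = +√(5/12)
  (m₁,m₂)=(-2,-1/2): CG² = 1/2, CG = +√(1/2)
  (m₁,m₂)=(-3,1/2): CG² = 1/12, CG = +√(1/12)   ← matches the target
Pairs with CG² = 1/12: (-3,1/2): +√(1/12)

(-3,1/2): +√(1/12)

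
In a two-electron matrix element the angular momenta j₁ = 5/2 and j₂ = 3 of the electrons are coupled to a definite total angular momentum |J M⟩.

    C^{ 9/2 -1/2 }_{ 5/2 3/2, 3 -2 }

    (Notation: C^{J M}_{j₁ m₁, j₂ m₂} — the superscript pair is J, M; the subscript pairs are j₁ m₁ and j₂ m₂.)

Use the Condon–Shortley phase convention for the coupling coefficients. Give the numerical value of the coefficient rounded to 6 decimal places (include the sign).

triangle: 1!*4!*5!/11! = 2880/39916800
(j±m)!: 4!*1!*1!*5!*4!*5! = 8294400
prefactor² = (2J+1)*Δ*N² = 460800/77
  k=0: +1/(0!*1!*1!*1!*3!*4!) = 1/144
  k=1: −1/(1!*0!*0!*0!*4!*5!) = -1/2880
Σ = 19/2880  ⇒  CG² = 460800/77*(19/2880)² = 361/1386
CG = +√(361/1386) = +0.510355

+0.510355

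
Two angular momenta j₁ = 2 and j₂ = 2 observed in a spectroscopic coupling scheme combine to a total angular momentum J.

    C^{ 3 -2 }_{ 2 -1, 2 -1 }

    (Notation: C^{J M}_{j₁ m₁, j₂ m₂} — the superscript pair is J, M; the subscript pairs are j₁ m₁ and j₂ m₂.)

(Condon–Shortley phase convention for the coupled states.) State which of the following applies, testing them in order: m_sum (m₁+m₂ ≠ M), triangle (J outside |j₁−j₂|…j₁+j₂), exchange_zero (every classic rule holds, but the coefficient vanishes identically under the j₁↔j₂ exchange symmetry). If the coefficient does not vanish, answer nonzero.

m-sum: m₁+m₂ = -1+(-1) = -2, M = -2  ✓
triangle: |j₁−j₂| = 0 ≤ J = 3 ≤ j₁+j₂ = 4  ✓
exchange: j₁=j₂ and m₁=m₂, and (−1)^(j₁+j₂−J) = (−1)^1 = −1 forces ⟨j₁m₁;j₂m₂|JM⟩ = −⟨j₂m₂;j₁m₁|JM⟩ = −⟨j₁m₁;j₂m₂|JM⟩ ⇒ the coefficient vanishes identically
Racah sum check: Σ_k collapses to 0 ⇒ CG = 0

exchange_zero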